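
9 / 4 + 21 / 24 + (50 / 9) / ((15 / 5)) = 1075 / 216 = 4.98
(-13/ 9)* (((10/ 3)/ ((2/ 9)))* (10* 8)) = -5200/ 3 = -1733.33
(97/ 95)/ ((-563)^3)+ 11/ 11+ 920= 15613793094668/ 16953086965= 921.00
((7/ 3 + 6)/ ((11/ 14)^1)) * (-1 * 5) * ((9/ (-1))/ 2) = 2625/ 11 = 238.64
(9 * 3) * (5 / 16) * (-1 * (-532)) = 17955 / 4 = 4488.75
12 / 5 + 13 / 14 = 3.33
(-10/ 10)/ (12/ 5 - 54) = 5/ 258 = 0.02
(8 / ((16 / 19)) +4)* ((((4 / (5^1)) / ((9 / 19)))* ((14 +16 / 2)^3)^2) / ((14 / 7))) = 6462654528 / 5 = 1292530905.60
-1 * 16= -16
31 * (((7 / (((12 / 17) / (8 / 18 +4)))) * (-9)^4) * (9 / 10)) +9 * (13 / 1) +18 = 8067978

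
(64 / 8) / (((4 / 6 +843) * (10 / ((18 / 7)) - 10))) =-216 / 139205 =-0.00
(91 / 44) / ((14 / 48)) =78 / 11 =7.09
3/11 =0.27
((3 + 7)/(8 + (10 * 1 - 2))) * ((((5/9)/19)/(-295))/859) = -0.00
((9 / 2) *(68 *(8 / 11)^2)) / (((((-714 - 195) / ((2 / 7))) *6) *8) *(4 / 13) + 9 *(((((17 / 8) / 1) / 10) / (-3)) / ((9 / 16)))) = -3818880 / 1108715861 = -0.00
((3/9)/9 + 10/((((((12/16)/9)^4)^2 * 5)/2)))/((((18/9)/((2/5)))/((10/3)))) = 92876046338/81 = 1146617856.02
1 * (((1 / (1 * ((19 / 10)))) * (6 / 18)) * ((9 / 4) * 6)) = 45 / 19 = 2.37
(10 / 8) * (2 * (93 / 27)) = 155 / 18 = 8.61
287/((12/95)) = 27265/12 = 2272.08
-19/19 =-1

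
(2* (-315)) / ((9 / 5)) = -350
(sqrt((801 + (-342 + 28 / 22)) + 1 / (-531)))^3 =2688442 * sqrt(1744798858) / 11372427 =9874.62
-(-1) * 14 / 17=14 / 17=0.82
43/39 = 1.10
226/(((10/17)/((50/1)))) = 19210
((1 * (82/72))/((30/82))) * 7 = 11767/540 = 21.79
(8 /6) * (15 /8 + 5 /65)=203 /78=2.60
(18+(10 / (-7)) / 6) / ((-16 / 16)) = -373 / 21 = -17.76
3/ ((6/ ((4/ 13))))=2/ 13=0.15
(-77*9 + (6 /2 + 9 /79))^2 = 2970359001 /6241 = 475942.80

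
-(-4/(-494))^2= -4/61009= -0.00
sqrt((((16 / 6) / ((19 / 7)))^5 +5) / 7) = sqrt(1420117632339) / 1296351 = 0.92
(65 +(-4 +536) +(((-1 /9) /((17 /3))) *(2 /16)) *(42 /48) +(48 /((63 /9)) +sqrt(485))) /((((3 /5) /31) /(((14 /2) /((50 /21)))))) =1519 *sqrt(485) /10 +2993922743 /32640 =95070.82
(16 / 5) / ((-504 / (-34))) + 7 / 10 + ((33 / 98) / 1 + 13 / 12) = 20603 / 8820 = 2.34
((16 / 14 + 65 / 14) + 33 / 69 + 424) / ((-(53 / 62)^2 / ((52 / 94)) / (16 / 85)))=-22154786368 / 361346951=-61.31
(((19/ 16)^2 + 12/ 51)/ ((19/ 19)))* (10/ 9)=1.83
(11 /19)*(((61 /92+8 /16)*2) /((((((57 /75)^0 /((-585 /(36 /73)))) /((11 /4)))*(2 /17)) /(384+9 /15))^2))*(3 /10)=411217817682509597331 /8949760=45947356988624.23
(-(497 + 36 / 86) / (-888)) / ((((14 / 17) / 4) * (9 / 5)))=1818065 / 1202796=1.51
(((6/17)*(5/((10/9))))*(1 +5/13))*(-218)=-105948/221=-479.40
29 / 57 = 0.51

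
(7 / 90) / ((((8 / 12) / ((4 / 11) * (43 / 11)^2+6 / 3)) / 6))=35203 / 6655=5.29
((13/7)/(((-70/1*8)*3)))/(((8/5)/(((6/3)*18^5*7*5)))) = -1279395/14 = -91385.36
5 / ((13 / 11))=55 / 13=4.23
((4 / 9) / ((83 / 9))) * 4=16 / 83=0.19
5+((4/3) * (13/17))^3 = 6.06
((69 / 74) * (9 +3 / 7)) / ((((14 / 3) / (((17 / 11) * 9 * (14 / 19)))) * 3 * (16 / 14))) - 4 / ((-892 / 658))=10763225 / 1254152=8.58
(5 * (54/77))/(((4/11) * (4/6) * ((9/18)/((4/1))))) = 810/7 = 115.71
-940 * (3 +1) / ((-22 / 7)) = 13160 / 11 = 1196.36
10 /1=10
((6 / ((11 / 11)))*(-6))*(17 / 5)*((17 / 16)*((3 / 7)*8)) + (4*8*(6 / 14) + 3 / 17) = -257037 / 595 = -431.99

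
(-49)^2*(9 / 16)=21609 / 16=1350.56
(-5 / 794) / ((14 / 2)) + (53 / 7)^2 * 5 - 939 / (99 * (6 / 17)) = 500254196 / 1925847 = 259.76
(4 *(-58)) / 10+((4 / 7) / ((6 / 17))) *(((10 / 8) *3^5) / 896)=-22.65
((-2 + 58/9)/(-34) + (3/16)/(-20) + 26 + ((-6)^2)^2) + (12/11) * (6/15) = 712135879/538560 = 1322.30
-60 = -60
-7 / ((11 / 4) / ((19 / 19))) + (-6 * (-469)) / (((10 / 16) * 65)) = 238532 / 3575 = 66.72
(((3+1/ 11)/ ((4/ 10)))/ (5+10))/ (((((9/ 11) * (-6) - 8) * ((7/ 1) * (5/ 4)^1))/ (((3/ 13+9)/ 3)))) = -272/ 19383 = -0.01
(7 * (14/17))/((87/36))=1176/493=2.39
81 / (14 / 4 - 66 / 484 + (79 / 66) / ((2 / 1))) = 10692 / 523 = 20.44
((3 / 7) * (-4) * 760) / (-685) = 1824 / 959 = 1.90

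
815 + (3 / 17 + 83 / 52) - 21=703463 / 884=795.77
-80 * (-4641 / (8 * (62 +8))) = 663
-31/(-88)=31/88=0.35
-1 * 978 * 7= -6846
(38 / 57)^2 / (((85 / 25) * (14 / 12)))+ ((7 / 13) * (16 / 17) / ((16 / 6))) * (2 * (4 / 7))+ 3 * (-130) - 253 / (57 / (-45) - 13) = -369398273 / 993174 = -371.94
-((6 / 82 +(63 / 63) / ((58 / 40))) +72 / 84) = -13483 / 8323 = -1.62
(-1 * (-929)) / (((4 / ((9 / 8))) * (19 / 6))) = 25083 / 304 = 82.51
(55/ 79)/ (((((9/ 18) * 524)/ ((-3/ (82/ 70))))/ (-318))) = 918225/ 424309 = 2.16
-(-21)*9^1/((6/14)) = 441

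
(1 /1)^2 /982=1 /982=0.00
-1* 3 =-3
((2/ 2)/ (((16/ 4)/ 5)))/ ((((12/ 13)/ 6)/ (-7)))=-455/ 8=-56.88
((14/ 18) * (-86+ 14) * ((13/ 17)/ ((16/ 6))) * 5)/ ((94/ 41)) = -55965/ 1598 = -35.02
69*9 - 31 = 590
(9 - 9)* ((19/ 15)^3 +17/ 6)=0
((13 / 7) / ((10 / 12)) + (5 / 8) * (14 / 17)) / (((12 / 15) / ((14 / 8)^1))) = 6529 / 1088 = 6.00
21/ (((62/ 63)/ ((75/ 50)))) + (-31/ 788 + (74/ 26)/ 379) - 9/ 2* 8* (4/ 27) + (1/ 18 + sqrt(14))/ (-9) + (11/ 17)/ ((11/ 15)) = 2280385873325/ 82865626506 - sqrt(14)/ 9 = 27.10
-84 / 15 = -28 / 5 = -5.60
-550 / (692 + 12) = -25 / 32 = -0.78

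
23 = 23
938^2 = 879844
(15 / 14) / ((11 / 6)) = 45 / 77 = 0.58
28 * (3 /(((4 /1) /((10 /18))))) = 35 /3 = 11.67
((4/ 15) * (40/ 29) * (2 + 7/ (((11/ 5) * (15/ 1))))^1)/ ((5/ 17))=39712/ 14355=2.77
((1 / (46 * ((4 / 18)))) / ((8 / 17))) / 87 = 51 / 21344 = 0.00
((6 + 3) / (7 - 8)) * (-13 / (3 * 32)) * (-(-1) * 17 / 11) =663 / 352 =1.88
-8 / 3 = -2.67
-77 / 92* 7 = -5.86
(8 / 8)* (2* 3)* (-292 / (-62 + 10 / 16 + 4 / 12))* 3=126144 / 1465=86.11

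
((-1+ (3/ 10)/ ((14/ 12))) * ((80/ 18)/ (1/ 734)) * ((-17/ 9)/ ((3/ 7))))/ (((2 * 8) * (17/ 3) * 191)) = 0.62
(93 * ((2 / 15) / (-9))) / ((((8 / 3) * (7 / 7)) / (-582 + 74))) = 3937 / 15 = 262.47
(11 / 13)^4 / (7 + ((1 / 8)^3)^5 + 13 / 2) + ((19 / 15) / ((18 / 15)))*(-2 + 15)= 3360114307475090154727 / 244190906848679286834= 13.76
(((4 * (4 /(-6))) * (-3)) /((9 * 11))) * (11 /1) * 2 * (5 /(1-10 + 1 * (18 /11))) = -880 /729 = -1.21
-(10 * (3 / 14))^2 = -225 / 49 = -4.59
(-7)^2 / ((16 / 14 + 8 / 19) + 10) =6517 / 1538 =4.24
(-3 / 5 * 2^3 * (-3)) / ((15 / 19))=456 / 25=18.24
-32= -32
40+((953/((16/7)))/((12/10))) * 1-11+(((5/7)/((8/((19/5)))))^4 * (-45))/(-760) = 88852397929/236027904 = 376.45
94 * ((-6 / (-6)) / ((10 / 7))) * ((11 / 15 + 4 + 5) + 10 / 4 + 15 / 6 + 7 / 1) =107254 / 75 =1430.05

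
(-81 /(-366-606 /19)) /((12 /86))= 817 /560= 1.46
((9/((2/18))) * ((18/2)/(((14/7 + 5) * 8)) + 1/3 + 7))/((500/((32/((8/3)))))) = 101979/7000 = 14.57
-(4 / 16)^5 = -1 / 1024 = -0.00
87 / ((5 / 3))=261 / 5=52.20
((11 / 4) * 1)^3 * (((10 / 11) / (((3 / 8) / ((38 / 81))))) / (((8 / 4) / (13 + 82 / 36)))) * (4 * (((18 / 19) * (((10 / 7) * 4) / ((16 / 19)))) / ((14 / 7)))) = 15805625 / 6804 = 2322.99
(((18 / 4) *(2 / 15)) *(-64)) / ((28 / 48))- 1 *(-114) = 1686 / 35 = 48.17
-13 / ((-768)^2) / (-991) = 13 / 584515584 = 0.00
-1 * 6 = -6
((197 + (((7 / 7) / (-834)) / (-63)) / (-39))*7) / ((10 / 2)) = 80736037 / 292734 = 275.80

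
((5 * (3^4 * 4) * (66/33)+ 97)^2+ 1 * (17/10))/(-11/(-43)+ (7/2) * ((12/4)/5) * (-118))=-4788295401/106444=-44984.17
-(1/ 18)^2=-1/ 324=-0.00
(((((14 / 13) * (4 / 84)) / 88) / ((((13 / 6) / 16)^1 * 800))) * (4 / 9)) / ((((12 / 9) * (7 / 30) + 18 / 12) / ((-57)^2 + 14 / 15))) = 97498 / 22726275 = 0.00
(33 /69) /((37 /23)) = 11 /37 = 0.30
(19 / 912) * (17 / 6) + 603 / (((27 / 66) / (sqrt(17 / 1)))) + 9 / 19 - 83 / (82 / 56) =-12597413 / 224352 + 1474 * sqrt(17) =6021.31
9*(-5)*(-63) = 2835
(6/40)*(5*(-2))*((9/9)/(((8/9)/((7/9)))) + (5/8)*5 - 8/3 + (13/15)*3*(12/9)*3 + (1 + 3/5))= -20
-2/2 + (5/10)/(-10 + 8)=-5/4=-1.25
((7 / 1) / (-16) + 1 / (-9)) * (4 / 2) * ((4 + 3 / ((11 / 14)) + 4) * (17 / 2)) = -87295 / 792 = -110.22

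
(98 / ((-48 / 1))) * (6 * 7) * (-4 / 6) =343 / 6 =57.17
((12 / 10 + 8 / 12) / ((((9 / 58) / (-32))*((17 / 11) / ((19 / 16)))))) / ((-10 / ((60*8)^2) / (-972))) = -112610082816 / 17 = -6624122518.59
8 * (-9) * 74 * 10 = -53280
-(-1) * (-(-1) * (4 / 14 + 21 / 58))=263 / 406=0.65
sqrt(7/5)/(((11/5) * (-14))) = -sqrt(35)/154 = -0.04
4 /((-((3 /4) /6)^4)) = -16384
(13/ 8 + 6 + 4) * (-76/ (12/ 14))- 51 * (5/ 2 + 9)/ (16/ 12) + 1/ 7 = -82347/ 56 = -1470.48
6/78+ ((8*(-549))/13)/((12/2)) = -731/13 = -56.23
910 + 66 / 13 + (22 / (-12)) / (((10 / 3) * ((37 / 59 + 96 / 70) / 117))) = 189469265 / 214604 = 882.88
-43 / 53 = -0.81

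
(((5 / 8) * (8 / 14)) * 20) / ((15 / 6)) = 20 / 7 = 2.86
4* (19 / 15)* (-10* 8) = -1216 / 3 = -405.33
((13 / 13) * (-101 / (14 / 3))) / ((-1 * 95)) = 303 / 1330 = 0.23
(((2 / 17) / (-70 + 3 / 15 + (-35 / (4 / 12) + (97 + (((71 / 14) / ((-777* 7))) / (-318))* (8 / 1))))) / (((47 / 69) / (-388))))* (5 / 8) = 0.54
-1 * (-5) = 5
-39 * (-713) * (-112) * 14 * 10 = -436013760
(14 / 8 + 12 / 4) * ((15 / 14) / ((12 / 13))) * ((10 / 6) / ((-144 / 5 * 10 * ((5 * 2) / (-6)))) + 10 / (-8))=-443365 / 64512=-6.87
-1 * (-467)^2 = -218089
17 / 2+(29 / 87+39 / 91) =389 / 42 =9.26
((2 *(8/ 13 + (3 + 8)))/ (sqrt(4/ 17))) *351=4077 *sqrt(17)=16809.90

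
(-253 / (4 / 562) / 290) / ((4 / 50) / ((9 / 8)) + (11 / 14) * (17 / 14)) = -156760065 / 1311119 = -119.56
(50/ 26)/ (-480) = -5/ 1248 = -0.00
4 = 4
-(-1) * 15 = 15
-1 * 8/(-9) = 8/9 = 0.89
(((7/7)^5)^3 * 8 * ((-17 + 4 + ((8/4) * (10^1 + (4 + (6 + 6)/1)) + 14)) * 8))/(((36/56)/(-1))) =-47488/9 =-5276.44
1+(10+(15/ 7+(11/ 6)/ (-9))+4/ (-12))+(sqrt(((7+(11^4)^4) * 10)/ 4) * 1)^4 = 4988129756089542131888831275720283965/ 378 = 13196110465845349555261460000000000.00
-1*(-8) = 8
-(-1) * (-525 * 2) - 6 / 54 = -9451 / 9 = -1050.11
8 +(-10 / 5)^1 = 6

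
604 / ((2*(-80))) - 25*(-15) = 14849 / 40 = 371.22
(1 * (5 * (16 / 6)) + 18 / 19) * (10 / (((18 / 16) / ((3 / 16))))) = 4070 / 171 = 23.80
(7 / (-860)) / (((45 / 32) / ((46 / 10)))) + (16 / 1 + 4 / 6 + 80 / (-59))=43622758 / 2854125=15.28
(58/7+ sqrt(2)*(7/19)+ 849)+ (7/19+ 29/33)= 7*sqrt(2)/19+ 3768101/4389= 859.05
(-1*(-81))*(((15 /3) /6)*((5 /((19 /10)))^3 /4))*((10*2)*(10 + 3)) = 79958.81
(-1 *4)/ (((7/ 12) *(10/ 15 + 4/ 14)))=-36/ 5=-7.20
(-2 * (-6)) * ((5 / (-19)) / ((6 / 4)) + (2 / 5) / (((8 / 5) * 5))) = -143 / 95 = -1.51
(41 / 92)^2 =1681 / 8464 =0.20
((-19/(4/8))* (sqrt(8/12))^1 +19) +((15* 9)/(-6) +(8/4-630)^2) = 788761/2-38* sqrt(6)/3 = 394349.47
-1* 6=-6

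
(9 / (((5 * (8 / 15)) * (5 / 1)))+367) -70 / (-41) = 605787 / 1640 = 369.38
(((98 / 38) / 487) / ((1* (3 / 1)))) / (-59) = -49 / 1637781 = -0.00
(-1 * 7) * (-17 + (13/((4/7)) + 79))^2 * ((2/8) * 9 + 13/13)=-10457811/64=-163403.30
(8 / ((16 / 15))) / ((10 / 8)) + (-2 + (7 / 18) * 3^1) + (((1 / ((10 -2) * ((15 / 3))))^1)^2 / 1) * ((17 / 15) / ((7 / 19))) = 289441 / 56000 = 5.17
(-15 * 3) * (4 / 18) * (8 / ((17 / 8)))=-640 / 17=-37.65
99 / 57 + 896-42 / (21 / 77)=14131 / 19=743.74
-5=-5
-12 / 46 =-6 / 23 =-0.26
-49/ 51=-0.96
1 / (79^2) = 1 / 6241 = 0.00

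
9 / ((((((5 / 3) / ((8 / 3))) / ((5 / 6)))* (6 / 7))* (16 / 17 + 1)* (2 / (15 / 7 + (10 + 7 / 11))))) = 5576 / 121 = 46.08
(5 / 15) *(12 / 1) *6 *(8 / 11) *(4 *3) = 2304 / 11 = 209.45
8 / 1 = 8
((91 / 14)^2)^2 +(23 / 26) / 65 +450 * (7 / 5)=2415.08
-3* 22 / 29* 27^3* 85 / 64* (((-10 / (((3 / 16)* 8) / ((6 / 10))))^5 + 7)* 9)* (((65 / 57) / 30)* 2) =41398717.40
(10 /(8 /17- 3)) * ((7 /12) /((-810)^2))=-119 /33854760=-0.00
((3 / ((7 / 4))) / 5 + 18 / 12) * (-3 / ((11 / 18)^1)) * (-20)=13932 / 77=180.94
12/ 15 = 4/ 5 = 0.80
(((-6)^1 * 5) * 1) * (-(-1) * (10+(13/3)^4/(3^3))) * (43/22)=-10842665/8019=-1352.12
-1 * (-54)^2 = -2916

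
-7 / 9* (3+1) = -28 / 9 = -3.11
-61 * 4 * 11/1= -2684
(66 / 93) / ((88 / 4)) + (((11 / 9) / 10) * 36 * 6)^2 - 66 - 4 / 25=630.83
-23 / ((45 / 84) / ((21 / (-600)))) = 1.50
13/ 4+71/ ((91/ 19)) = 6579/ 364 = 18.07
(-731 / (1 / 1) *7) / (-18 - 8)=5117 / 26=196.81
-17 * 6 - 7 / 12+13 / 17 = -20771 / 204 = -101.82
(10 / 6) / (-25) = -1 / 15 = -0.07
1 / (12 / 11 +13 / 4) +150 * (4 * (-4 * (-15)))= 6876044 / 191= 36000.23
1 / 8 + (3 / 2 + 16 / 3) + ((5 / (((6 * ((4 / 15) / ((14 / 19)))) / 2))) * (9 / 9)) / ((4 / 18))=12623 / 456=27.68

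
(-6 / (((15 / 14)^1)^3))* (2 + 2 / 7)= -12544 / 1125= -11.15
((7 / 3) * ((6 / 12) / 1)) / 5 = 7 / 30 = 0.23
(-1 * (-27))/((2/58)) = 783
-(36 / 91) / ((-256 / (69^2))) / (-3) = -2.45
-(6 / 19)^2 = -36 / 361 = -0.10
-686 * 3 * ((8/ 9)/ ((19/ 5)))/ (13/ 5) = -137200/ 741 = -185.16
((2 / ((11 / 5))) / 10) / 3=1 / 33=0.03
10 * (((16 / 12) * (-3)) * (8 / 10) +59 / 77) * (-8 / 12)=3748 / 231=16.23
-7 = -7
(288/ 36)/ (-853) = -8/ 853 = -0.01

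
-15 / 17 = -0.88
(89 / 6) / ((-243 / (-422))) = 18779 / 729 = 25.76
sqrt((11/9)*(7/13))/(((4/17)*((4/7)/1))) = 119*sqrt(1001)/624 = 6.03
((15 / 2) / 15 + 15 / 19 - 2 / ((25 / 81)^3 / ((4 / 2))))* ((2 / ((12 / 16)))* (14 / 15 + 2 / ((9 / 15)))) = -1533.26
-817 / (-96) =817 / 96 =8.51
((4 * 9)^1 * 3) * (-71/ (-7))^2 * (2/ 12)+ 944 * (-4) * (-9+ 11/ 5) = 6744506/ 245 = 27528.60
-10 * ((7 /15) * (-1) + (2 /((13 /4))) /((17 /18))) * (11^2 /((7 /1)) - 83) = 563960 /4641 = 121.52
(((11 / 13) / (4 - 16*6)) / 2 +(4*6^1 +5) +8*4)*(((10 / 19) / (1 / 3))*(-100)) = -2879625 / 299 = -9630.85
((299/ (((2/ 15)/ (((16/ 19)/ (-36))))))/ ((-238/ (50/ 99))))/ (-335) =-14950/ 44991639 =-0.00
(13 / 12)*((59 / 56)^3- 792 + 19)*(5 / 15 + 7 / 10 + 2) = -22907238341 / 9031680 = -2536.32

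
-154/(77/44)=-88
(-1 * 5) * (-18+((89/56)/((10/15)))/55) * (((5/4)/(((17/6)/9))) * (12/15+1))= 641.69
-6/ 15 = -2/ 5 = -0.40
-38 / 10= -19 / 5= -3.80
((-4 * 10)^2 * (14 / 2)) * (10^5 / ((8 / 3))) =420000000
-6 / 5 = -1.20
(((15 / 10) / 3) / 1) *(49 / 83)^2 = 2401 / 13778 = 0.17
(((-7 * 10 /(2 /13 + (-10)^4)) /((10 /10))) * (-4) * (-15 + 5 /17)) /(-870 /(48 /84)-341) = 910000 /4118398359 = 0.00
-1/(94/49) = -49/94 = -0.52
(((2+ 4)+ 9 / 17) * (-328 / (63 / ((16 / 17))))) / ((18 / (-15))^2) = -22.22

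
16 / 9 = 1.78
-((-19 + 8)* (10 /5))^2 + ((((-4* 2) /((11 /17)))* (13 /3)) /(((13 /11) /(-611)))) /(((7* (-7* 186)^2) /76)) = -4305934540 /8899821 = -483.82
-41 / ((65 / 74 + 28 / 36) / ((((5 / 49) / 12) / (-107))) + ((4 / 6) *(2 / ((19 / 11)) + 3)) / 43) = 18590835 / 9449440156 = 0.00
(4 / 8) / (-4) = -1 / 8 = -0.12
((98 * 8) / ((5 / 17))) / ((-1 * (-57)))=13328 / 285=46.76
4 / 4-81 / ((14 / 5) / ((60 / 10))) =-1208 / 7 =-172.57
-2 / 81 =-0.02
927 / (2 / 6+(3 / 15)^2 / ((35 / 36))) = 2433375 / 983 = 2475.46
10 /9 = 1.11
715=715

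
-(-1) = 1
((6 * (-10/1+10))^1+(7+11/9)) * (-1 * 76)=-5624/9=-624.89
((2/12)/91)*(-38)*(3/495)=-19/45045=-0.00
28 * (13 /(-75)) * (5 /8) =-3.03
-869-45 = -914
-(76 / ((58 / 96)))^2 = -13307904 / 841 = -15823.90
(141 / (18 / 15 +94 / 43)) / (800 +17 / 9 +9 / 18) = 0.05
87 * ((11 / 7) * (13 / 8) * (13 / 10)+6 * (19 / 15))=950.01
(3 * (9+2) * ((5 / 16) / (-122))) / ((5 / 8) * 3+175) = -33 / 69052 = -0.00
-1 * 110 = -110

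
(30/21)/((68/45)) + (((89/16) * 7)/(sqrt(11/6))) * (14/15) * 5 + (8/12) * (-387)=-61179/238 + 4361 * sqrt(66)/264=-122.85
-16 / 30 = -8 / 15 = -0.53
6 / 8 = 3 / 4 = 0.75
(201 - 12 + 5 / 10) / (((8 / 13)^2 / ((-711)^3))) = -23021558280981 / 128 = -179855924070.16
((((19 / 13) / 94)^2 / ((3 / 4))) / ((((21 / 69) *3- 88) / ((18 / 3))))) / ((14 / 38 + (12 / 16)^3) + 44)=-20192896 / 40726855314795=-0.00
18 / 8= 9 / 4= 2.25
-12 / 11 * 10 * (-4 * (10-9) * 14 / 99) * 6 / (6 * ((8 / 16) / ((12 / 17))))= 17920 / 2057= 8.71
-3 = -3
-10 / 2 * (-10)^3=5000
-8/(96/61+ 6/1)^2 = -7442/53361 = -0.14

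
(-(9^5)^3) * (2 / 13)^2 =-4873162889814.18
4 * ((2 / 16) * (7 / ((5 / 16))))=56 / 5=11.20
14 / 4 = 7 / 2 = 3.50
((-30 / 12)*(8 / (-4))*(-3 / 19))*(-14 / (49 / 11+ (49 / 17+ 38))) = 6545 / 26847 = 0.24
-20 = -20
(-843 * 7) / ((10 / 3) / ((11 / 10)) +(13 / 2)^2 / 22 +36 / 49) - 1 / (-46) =-3511351909 / 3383162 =-1037.89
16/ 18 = 8/ 9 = 0.89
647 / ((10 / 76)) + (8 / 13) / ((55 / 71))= 3516366 / 715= 4917.99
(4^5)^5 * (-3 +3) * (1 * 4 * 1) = 0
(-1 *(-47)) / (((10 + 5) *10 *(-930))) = -47 / 139500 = -0.00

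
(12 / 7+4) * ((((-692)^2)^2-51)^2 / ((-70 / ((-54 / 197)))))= 11358016796999401177973400 / 9653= 1176630767326157793222.15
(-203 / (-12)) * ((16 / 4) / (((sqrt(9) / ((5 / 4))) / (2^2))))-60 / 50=111.58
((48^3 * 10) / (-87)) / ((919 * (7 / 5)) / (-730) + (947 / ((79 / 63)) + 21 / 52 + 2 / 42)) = -58038349824000 / 3442068120437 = -16.86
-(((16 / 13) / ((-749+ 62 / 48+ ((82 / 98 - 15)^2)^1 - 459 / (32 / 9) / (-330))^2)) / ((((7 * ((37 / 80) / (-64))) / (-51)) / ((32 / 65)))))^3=-14806848425388761383422923172479063282080254210536084865024000000 / 1734550806050296797418684640148617734495246808137459257456249322468696957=-0.00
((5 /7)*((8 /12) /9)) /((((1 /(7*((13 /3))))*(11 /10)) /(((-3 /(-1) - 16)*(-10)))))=169000 /891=189.67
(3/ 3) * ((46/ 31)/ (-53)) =-46/ 1643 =-0.03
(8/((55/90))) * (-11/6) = -24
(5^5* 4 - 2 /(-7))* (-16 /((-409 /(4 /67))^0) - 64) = -7000160 /7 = -1000022.86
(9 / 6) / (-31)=-3 / 62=-0.05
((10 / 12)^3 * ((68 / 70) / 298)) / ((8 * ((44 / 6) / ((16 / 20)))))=85 / 3304224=0.00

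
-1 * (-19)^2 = -361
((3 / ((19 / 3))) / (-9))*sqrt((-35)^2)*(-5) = 175 / 19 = 9.21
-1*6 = -6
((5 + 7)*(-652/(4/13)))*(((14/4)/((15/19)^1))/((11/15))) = -1690962/11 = -153723.82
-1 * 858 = -858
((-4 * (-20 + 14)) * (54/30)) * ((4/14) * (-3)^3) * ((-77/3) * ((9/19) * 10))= 769824/19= 40517.05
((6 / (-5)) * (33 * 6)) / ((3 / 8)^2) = -8448 / 5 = -1689.60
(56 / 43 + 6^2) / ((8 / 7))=2807 / 86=32.64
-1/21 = -0.05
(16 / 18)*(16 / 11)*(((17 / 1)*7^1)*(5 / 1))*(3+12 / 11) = 380800 / 121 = 3147.11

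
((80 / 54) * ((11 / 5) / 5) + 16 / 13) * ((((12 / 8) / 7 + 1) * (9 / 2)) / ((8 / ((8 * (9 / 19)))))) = 6018 / 1235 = 4.87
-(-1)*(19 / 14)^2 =361 / 196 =1.84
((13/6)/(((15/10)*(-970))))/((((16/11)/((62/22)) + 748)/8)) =-403/25321365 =-0.00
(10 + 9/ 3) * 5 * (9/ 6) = 195/ 2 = 97.50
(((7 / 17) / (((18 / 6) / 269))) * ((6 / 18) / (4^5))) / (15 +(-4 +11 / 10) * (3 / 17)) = 9415 / 11349504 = 0.00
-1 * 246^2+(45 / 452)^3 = -5588374619403 / 92345408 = -60516.00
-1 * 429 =-429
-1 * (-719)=719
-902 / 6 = -451 / 3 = -150.33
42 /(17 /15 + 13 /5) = 45 /4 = 11.25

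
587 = 587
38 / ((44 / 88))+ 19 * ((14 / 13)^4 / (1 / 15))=13119196 / 28561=459.34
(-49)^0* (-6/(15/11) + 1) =-17/5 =-3.40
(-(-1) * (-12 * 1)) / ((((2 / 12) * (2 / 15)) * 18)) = -30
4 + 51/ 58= 4.88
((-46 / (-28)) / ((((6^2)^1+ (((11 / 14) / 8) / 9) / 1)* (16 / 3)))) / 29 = 621 / 2105342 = 0.00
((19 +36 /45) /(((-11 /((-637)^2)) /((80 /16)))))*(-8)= 29215368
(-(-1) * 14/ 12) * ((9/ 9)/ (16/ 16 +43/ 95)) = 665/ 828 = 0.80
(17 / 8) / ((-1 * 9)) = -17 / 72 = -0.24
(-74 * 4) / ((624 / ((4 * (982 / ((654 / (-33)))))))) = 399674 / 4251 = 94.02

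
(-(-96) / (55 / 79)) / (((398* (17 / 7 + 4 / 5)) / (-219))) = -5813136 / 247357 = -23.50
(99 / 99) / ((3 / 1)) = 1 / 3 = 0.33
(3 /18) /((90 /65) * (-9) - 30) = -0.00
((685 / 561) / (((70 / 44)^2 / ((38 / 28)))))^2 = 3279394756 / 7650126225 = 0.43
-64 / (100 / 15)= -48 / 5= -9.60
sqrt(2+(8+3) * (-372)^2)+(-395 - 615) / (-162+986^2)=-505 / 486017+sqrt(1522226)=1233.78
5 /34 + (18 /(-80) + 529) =528.92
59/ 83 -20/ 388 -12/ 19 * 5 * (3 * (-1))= 10.13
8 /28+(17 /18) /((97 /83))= 13369 /12222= 1.09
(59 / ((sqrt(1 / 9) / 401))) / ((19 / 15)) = 1064655 / 19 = 56034.47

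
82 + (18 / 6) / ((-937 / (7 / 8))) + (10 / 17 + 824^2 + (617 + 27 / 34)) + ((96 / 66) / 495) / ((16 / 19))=679676.38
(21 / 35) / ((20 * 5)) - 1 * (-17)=8503 / 500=17.01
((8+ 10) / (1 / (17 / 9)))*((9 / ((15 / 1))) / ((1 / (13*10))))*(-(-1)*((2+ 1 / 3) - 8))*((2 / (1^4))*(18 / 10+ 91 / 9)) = -16110016 / 45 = -358000.36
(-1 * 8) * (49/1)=-392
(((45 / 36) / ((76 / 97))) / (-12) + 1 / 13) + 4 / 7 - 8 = -2484647 / 331968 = -7.48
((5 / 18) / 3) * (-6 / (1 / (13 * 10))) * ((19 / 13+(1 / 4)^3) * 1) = -30725 / 288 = -106.68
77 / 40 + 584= 23437 / 40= 585.92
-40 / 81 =-0.49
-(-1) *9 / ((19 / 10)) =90 / 19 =4.74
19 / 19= 1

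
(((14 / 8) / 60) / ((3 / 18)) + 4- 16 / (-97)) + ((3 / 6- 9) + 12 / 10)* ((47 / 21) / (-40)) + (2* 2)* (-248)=-804412603 / 814800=-987.25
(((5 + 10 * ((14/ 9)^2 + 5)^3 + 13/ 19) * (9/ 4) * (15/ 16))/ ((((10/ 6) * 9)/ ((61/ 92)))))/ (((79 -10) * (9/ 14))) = 8818177224143/ 1025570590272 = 8.60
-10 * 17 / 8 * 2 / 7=-85 / 14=-6.07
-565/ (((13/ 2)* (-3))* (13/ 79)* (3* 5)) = 17854/ 1521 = 11.74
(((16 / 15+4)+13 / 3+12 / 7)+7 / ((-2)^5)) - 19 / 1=-9077 / 1120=-8.10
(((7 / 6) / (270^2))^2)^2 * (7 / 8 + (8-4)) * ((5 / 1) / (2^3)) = 0.00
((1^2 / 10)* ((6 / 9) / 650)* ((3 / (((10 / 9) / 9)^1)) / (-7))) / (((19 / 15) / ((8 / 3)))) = -162 / 216125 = -0.00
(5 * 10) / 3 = 50 / 3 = 16.67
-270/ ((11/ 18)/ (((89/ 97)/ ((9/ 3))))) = -144180/ 1067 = -135.13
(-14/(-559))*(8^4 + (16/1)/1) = 57568/559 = 102.98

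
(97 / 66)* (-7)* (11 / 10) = -679 / 60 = -11.32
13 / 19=0.68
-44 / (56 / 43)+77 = 605 / 14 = 43.21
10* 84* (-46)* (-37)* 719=1027939920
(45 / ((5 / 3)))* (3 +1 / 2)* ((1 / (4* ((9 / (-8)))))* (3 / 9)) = -7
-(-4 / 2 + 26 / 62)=49 / 31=1.58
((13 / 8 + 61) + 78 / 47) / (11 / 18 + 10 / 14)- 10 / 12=4489829 / 94188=47.67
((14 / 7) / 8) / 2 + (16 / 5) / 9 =173 / 360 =0.48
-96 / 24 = -4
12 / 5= 2.40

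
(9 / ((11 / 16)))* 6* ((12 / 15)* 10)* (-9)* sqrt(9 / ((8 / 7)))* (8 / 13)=-373248* sqrt(14) / 143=-9766.20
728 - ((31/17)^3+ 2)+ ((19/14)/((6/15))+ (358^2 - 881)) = 17609062663/137564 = 128006.33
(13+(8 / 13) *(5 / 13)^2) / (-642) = -9587 / 470158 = -0.02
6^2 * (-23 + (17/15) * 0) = -828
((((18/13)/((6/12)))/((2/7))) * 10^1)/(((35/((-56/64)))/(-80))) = 2520/13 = 193.85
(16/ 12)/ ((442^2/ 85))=5/ 8619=0.00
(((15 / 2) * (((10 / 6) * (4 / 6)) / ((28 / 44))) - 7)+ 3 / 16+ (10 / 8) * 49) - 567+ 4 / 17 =-2851613 / 5712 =-499.23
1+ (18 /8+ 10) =53 /4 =13.25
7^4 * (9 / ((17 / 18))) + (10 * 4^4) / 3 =23733.45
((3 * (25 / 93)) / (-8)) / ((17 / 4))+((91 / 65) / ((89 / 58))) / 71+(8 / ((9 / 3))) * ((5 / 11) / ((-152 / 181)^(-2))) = 30384262369337 / 36002284557690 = 0.84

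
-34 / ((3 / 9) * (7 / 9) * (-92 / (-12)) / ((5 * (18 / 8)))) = -61965 / 322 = -192.44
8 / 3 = 2.67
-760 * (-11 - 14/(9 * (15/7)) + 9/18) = 230356/27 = 8531.70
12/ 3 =4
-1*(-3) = 3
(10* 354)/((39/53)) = 62540/13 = 4810.77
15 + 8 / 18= 139 / 9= 15.44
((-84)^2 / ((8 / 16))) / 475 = 14112 / 475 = 29.71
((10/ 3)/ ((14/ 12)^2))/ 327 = 40/ 5341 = 0.01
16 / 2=8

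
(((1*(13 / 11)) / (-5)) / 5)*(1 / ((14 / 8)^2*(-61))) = 208 / 821975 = 0.00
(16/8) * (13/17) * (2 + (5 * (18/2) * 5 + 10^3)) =31902/17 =1876.59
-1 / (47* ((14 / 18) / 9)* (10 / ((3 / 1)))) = -243 / 3290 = -0.07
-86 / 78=-43 / 39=-1.10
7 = 7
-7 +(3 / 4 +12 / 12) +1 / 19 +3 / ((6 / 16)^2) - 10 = 1399 / 228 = 6.14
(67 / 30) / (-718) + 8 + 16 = 516893 / 21540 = 24.00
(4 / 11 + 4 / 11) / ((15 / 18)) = 48 / 55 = 0.87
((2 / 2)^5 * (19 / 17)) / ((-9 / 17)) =-19 / 9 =-2.11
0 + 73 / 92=73 / 92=0.79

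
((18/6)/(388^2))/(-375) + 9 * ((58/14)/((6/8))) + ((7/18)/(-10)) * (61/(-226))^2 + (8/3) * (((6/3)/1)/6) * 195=211029414065033/946130227875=223.04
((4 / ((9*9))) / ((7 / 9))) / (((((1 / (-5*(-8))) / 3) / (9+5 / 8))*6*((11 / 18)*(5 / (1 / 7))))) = 4 / 7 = 0.57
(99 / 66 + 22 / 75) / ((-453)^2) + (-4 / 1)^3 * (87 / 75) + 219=891181699 / 6156270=144.76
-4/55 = -0.07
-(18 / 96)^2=-9 / 256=-0.04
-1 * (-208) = 208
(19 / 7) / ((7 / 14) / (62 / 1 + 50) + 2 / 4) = 608 / 113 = 5.38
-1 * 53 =-53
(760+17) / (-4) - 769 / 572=-27970 / 143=-195.59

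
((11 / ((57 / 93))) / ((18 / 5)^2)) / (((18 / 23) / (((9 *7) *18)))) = 1372525 / 684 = 2006.62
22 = 22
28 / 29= 0.97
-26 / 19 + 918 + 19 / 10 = 174521 / 190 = 918.53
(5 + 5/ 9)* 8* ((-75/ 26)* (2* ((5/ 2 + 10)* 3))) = -125000/ 13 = -9615.38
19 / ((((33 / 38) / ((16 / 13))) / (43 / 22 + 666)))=84878320 / 4719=17986.51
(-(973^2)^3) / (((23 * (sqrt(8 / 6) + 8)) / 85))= -432760105213579029390 / 1081 + 72126684202263171565 * sqrt(3) / 2162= -342550013324404601.45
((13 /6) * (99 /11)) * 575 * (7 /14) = 22425 /4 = 5606.25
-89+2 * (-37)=-163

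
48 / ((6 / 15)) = 120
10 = 10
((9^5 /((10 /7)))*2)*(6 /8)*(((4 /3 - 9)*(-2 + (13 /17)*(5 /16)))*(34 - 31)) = 13661399493 /5440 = 2511286.67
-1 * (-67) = 67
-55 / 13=-4.23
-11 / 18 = -0.61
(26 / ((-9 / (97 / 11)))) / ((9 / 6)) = -5044 / 297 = -16.98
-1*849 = -849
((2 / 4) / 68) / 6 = 1 / 816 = 0.00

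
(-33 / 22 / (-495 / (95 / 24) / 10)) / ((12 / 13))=0.13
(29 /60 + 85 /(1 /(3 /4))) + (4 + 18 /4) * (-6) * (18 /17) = 10.23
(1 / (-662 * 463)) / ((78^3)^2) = -1 / 69025028813380224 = -0.00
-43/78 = -0.55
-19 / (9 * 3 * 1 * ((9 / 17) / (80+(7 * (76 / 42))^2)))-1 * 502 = -821.60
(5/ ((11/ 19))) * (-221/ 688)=-2.77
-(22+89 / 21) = -551 / 21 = -26.24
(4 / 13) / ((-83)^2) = 4 / 89557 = 0.00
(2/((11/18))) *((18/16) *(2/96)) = 27/352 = 0.08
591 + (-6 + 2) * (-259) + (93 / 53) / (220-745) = 15090394 / 9275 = 1627.00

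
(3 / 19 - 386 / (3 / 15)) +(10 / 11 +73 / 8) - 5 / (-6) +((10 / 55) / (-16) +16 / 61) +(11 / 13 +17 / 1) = -1900.88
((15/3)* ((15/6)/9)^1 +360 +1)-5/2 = 3239/9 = 359.89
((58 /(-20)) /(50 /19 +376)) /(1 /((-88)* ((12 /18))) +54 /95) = -41876 /3014613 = -0.01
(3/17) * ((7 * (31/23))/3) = 217/391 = 0.55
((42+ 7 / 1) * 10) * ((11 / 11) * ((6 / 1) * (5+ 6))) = 32340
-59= -59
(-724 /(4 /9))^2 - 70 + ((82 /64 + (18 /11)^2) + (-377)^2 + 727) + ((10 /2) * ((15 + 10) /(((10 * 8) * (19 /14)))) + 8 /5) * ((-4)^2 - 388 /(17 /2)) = 1028609159807 /367840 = 2796349.39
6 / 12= 1 / 2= 0.50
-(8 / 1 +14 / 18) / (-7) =79 / 63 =1.25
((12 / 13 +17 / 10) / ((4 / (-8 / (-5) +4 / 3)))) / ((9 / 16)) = 3.42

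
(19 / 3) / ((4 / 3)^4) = 513 / 256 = 2.00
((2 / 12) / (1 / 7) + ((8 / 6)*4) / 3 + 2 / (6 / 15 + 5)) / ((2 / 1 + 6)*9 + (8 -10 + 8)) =179 / 4212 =0.04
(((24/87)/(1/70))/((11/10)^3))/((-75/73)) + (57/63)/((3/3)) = -10713019/810579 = -13.22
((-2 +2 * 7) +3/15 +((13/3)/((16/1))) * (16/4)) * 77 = 61369/60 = 1022.82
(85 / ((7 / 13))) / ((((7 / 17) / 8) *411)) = 150280 / 20139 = 7.46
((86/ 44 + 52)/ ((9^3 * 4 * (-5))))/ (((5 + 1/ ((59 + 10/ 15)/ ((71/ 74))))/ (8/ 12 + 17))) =-416659553/ 31968385020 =-0.01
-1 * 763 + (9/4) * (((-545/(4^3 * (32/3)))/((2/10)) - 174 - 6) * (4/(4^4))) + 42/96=-403193703/524288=-769.03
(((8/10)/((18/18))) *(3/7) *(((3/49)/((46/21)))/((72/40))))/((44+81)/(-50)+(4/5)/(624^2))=-2920320/1371332473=-0.00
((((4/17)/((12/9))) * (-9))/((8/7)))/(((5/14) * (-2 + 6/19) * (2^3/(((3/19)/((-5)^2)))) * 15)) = 1323/10880000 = 0.00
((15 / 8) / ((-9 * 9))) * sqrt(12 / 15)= -sqrt(5) / 108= -0.02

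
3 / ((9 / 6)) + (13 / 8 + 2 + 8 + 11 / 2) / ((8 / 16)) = 145 / 4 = 36.25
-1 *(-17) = 17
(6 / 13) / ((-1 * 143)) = -6 / 1859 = -0.00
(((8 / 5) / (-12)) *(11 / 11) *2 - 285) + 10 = -4129 / 15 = -275.27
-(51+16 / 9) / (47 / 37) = -17575 / 423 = -41.55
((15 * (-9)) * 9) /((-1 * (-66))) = -405 /22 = -18.41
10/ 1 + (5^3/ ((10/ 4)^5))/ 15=3782/ 375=10.09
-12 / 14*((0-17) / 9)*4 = 136 / 21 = 6.48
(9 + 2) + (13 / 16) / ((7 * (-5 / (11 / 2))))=12177 / 1120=10.87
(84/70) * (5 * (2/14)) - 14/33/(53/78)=950/4081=0.23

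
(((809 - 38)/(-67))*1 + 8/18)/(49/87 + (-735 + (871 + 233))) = -0.03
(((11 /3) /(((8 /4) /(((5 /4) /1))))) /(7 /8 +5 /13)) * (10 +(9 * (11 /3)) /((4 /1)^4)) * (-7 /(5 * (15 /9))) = -2595593 /167680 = -15.48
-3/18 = -1/6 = -0.17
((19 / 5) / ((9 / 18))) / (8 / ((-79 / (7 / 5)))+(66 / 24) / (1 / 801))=12008 / 3480121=0.00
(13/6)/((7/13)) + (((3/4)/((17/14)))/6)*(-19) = 2953/1428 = 2.07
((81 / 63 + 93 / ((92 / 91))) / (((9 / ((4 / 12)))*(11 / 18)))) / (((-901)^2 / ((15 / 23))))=300345 / 66134180266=0.00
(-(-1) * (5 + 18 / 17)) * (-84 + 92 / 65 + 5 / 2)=-1072333 / 2210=-485.22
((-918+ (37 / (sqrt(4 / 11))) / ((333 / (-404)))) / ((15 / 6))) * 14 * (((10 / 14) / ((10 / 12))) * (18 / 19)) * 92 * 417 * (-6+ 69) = -958497224832 / 95-23434572672 * sqrt(11) / 95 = -10907588521.13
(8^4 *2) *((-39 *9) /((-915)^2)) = -3.43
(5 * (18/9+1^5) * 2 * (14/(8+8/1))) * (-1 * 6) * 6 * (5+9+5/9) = -13755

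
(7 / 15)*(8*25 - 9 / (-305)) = 427063 / 4575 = 93.35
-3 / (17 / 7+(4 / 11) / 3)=-693 / 589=-1.18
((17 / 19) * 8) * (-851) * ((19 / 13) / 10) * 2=-115736 / 65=-1780.55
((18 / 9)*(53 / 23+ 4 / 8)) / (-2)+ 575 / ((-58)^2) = -203753 / 77372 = -2.63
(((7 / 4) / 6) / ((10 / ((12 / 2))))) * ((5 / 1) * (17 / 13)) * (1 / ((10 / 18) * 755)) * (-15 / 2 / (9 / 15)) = -0.03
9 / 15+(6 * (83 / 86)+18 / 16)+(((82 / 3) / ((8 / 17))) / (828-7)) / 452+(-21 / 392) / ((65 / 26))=50227052363 / 6701921520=7.49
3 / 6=1 / 2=0.50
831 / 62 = 13.40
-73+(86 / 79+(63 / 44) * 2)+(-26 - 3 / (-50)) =-2063609 / 21725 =-94.99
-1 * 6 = -6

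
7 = 7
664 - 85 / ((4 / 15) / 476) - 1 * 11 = -151072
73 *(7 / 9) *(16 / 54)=16.82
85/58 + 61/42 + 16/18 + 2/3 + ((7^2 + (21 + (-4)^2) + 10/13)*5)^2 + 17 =58122769408/308763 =188243.96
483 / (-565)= -0.85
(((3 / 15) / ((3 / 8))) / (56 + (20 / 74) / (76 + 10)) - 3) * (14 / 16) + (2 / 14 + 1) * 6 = 317377727 / 74844840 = 4.24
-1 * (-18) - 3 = 15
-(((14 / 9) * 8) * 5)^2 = -313600 / 81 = -3871.60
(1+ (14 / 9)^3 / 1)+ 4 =8.76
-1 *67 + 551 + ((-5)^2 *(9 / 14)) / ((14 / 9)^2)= 1346321 / 2744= 490.64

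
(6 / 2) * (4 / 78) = 2 / 13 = 0.15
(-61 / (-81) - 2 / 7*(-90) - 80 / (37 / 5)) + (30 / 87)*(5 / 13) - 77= -61.21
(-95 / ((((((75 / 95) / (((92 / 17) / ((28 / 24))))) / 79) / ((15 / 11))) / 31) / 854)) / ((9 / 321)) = -10617625981520 / 187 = -56778748564.28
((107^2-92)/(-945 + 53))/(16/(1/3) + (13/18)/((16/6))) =-136284/516691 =-0.26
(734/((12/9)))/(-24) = -367/16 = -22.94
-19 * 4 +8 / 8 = -75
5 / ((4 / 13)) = 65 / 4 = 16.25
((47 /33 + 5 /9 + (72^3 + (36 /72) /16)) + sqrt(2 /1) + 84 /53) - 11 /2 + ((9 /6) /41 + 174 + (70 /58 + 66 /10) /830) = sqrt(2) + 154688752789575449 /414248551200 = 373421.56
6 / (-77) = -6 / 77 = -0.08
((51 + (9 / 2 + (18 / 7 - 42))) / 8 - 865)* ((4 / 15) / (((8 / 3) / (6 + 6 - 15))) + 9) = -1681797 / 224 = -7508.02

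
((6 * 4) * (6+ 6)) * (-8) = -2304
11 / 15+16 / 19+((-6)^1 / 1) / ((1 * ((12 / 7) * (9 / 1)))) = 2029 / 1710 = 1.19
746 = 746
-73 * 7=-511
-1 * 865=-865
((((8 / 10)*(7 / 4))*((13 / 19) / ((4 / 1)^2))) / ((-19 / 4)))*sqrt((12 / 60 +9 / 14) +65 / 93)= -13*sqrt(65340870) / 6714600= -0.02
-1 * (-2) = 2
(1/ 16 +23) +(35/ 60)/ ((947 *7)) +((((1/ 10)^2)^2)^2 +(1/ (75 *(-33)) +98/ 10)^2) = 110538276757351547/ 928154700000000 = 119.09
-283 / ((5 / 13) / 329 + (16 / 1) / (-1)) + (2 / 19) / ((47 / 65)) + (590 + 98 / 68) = 1265819037781 / 2077580574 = 609.28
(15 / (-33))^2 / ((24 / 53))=1325 / 2904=0.46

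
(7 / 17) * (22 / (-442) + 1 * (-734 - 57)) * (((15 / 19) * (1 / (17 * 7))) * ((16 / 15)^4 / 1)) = -3819044864 / 1365199875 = -2.80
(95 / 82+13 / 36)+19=20.52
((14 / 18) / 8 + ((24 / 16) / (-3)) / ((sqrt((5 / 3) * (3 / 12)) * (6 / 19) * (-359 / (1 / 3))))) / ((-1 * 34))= -0.00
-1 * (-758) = 758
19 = 19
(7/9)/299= 0.00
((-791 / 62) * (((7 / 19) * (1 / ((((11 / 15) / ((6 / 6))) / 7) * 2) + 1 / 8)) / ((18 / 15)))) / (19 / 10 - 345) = 59661175 / 1067013552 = 0.06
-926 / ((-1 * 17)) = 926 / 17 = 54.47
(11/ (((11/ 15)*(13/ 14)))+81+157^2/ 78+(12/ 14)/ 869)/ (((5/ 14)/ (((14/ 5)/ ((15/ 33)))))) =211117102/ 29625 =7126.32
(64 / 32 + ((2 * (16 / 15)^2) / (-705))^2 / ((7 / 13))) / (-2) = -176134938311 / 176133234375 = -1.00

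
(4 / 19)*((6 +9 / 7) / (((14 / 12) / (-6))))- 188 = -182372 / 931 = -195.89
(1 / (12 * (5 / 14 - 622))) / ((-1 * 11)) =0.00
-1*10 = -10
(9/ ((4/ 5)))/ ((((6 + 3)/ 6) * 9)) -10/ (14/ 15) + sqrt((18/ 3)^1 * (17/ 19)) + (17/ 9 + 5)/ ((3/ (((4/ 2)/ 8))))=-1759/ 189 + sqrt(1938)/ 19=-6.99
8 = 8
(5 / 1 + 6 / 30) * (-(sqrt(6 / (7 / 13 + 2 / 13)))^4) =-390.58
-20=-20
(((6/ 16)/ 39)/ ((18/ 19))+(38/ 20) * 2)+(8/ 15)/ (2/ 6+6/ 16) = 726079/ 159120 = 4.56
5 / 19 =0.26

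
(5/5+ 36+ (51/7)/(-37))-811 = -200517/259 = -774.20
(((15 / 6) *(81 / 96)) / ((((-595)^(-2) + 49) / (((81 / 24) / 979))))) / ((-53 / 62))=-40003054875 / 230424451958272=-0.00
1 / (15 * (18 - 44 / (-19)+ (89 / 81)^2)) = 41553 / 13415225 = 0.00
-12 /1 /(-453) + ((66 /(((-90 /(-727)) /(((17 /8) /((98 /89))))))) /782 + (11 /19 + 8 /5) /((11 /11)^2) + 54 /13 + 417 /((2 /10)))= 42222197563813 /20176185120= 2092.67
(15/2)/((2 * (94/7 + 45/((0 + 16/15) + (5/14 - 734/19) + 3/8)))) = 61724355/200922376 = 0.31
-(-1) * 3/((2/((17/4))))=51/8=6.38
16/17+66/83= 2450/1411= 1.74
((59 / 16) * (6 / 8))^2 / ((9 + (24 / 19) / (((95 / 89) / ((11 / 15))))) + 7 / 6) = 848232675 / 1223714816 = 0.69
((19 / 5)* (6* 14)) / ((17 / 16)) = 25536 / 85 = 300.42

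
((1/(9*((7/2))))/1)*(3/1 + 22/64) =107/1008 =0.11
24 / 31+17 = 551 / 31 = 17.77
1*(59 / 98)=59 / 98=0.60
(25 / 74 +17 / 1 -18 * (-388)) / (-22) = -518099 / 1628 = -318.24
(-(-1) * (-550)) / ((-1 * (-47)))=-550 / 47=-11.70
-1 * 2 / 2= -1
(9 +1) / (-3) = -10 / 3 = -3.33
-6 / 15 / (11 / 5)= -2 / 11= -0.18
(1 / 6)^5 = 1 / 7776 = 0.00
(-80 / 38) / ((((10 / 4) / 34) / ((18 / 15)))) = -3264 / 95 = -34.36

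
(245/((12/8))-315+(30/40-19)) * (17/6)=-34663/72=-481.43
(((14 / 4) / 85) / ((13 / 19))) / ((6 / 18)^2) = 1197 / 2210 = 0.54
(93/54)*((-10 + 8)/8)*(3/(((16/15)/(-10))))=775/64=12.11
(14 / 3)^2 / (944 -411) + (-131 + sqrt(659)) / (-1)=628603 / 4797 -sqrt(659)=105.37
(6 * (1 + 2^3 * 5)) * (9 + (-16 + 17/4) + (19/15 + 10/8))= -287/5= -57.40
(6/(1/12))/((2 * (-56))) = -9/14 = -0.64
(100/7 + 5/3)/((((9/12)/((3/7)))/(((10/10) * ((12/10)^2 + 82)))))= 79864/105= 760.61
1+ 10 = 11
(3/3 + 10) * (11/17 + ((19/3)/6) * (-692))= -1228249/153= -8027.77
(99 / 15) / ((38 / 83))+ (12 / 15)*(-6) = 1827 / 190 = 9.62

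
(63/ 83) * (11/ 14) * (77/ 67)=7623/ 11122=0.69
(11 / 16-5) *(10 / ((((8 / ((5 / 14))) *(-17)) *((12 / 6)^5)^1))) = 1725 / 487424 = 0.00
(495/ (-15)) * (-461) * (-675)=-10268775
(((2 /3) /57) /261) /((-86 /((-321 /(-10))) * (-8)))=107 /51176880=0.00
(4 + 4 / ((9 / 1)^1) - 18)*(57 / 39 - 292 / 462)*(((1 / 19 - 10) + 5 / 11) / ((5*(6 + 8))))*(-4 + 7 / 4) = -75367696 / 21966945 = -3.43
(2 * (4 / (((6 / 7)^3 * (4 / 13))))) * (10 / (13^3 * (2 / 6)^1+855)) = 22295 / 85716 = 0.26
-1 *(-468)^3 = 102503232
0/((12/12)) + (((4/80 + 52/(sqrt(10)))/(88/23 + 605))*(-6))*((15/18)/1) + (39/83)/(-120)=-0.14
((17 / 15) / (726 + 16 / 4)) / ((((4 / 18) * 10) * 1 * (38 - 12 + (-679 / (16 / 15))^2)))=0.00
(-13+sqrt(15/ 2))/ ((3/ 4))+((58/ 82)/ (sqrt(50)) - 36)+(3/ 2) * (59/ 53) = -16429/ 318+29 * sqrt(2)/ 410+2 * sqrt(30)/ 3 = -47.91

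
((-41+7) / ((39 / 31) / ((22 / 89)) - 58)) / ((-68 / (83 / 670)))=-28303 / 24176950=-0.00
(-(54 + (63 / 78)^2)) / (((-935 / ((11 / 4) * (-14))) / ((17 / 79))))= -0.48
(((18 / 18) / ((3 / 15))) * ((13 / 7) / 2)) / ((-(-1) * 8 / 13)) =845 / 112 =7.54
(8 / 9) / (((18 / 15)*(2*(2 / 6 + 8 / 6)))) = 2 / 9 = 0.22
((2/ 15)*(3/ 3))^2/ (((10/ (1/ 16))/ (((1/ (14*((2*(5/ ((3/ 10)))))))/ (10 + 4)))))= 1/ 58800000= 0.00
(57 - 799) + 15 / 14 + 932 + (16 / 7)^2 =19237 / 98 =196.30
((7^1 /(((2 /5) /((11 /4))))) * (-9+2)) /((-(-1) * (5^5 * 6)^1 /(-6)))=539 /5000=0.11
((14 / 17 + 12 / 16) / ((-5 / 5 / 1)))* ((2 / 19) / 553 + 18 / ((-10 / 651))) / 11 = 6586973821 / 39296180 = 167.62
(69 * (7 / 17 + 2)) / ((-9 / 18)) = -5658 / 17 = -332.82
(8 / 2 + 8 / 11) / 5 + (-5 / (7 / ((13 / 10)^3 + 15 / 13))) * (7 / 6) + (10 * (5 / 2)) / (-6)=-343977 / 57200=-6.01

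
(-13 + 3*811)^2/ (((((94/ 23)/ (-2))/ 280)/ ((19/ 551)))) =-37715216000/ 1363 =-27670738.08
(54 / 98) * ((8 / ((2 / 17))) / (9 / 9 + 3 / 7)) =918 / 35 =26.23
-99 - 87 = -186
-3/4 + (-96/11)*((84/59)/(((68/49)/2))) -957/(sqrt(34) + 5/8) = -20416*sqrt(34)/717 -27232687/31642644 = -166.89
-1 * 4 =-4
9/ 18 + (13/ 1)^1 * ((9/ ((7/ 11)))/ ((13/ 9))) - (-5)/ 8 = 7191/ 56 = 128.41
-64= -64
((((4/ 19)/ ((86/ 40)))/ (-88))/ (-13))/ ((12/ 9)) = 15/ 233662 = 0.00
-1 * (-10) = 10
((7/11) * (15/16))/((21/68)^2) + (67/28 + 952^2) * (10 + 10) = 18126134.11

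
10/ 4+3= 11/ 2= 5.50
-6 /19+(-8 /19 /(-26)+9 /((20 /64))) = 35198 /1235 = 28.50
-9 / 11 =-0.82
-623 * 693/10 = -431739/10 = -43173.90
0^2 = 0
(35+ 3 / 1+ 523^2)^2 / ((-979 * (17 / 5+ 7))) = -7350406.96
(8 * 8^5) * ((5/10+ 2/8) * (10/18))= 327680/3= 109226.67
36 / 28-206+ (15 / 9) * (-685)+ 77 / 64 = -1807919 / 1344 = -1345.18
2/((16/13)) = 13/8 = 1.62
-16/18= -8/9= -0.89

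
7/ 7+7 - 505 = -497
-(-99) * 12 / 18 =66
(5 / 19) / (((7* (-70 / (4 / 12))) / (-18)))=3 / 931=0.00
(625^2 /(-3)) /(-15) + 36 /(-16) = 312419 /36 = 8678.31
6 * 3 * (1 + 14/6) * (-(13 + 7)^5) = -192000000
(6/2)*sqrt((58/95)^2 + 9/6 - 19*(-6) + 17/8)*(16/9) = 4*sqrt(17038874)/285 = 57.93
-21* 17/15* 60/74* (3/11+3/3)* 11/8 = -33.77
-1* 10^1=-10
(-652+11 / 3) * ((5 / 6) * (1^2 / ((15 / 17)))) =-33065 / 54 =-612.31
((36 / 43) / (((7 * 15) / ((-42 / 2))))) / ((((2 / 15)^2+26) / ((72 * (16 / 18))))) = -51840 / 125861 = -0.41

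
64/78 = 32/39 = 0.82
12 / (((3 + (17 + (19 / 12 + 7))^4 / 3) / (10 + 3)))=9704448 / 8883060625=0.00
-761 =-761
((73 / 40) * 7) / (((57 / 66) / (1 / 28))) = 803 / 1520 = 0.53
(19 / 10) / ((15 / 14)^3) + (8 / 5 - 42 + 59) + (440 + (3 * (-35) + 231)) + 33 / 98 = 969893789 / 1653750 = 586.48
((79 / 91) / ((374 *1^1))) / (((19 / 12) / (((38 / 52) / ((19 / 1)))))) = 237 / 4203199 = 0.00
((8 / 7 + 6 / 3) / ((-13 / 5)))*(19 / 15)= -418 / 273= -1.53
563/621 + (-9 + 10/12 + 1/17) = -152047/21114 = -7.20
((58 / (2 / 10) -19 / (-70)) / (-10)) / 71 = -20319 / 49700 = -0.41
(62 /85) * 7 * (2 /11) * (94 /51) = 1.71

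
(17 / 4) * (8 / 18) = 17 / 9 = 1.89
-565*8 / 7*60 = -271200 / 7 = -38742.86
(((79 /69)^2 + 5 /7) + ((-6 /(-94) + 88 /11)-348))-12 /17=-9016783463 /26628273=-338.62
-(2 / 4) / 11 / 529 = -1 / 11638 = -0.00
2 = 2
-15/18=-5/6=-0.83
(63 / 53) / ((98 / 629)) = 5661 / 742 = 7.63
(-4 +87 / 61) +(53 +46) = 5882 / 61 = 96.43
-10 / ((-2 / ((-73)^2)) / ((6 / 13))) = 159870 / 13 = 12297.69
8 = 8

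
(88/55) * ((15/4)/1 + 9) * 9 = 918/5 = 183.60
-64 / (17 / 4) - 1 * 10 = -25.06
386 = 386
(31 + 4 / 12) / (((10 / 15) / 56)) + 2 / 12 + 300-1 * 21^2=2491.17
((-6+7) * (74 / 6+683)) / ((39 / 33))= 22946 / 39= 588.36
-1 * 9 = -9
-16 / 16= -1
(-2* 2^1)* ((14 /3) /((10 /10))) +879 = 2581 /3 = 860.33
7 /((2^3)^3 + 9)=7 /521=0.01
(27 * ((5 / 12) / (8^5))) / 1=45 / 131072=0.00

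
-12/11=-1.09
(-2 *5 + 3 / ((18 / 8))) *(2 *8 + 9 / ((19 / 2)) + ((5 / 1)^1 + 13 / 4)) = -24895 / 114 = -218.38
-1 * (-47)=47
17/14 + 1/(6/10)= 121/42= 2.88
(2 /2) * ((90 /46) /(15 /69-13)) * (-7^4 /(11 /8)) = 2940 /11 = 267.27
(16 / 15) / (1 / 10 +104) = 32 / 3123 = 0.01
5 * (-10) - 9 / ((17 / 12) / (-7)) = -94 / 17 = -5.53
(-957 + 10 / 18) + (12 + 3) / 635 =-1093189 / 1143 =-956.42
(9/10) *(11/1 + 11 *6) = 693/10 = 69.30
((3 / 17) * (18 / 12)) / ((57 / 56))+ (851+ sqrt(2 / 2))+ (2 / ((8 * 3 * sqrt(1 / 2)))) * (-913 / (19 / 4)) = 275280 / 323 -913 * sqrt(2) / 57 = 829.61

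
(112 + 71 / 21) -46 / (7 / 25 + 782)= 15787487 / 136899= 115.32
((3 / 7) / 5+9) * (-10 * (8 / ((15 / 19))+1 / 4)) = -4717 / 5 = -943.40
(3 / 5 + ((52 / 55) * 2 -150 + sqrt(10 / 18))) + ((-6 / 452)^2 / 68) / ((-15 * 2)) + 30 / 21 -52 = -529734529927 / 2674339360 + sqrt(5) / 3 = -197.34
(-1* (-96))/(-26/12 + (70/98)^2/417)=-3923136/88493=-44.33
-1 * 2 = -2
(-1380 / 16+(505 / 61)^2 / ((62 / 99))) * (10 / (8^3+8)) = 10698855 / 23993008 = 0.45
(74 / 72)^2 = 1369 / 1296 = 1.06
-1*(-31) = 31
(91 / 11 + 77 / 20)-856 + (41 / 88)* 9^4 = 973699 / 440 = 2212.95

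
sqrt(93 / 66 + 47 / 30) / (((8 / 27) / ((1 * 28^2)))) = 4564.45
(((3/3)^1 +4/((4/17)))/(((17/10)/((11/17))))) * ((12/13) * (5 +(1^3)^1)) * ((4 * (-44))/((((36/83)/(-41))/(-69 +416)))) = 822998943360/3757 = 219057477.60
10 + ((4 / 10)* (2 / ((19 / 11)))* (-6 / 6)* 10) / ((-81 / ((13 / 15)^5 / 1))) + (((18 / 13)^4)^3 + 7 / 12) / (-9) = 484231662607294486736791 / 108911849748125961712500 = 4.45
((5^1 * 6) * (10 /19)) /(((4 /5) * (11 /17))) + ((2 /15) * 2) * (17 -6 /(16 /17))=41803 /1254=33.34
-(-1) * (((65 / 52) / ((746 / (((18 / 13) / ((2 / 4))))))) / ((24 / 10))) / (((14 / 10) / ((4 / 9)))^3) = 25000 / 404159301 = 0.00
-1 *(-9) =9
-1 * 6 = -6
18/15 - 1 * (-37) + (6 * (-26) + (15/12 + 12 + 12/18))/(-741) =1706897/44460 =38.39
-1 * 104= -104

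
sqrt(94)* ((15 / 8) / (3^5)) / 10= sqrt(94) / 1296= 0.01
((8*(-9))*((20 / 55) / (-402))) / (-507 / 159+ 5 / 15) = -3816 / 167299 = -0.02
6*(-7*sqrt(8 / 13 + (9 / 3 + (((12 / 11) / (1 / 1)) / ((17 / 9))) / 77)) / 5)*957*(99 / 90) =-2871*sqrt(1049108879) / 5525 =-16831.05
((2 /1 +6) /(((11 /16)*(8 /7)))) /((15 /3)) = 112 /55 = 2.04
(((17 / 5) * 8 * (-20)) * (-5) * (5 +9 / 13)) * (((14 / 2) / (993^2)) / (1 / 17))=23952320 / 12818637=1.87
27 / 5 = 5.40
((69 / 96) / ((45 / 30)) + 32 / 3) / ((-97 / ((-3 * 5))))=2675 / 1552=1.72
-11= -11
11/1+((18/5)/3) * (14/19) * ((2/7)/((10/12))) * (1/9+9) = 6537/475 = 13.76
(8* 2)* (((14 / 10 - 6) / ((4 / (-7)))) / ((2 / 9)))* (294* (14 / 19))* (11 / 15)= 43736616 / 475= 92077.09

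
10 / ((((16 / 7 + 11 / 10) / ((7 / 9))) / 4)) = 19600 / 2133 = 9.19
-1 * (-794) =794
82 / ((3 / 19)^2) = 29602 / 9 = 3289.11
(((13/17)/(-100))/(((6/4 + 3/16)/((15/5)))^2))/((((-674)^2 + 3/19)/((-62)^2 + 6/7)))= -425456512/2079914745825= -0.00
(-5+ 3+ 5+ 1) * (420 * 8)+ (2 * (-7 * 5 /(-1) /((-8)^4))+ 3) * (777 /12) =111700841 /8192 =13635.36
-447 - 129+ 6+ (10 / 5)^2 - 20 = -586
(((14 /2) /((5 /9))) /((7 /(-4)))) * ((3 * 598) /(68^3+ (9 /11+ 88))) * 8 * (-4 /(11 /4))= 9216 /19285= 0.48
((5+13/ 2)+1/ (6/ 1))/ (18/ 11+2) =77/ 24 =3.21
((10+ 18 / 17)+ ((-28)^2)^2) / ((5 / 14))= 29258152 / 17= 1721067.76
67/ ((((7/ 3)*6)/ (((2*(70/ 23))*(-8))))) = -5360/ 23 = -233.04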